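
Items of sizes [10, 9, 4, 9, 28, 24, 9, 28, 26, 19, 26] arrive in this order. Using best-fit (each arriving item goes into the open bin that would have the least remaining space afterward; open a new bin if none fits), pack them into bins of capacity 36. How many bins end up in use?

7

  10 → bin 1 (new)  [load 10/36]
  9 → bin 1  [load 19/36]
  4 → bin 1  [load 23/36]
  9 → bin 1  [load 32/36]
  28 → bin 2 (new)  [load 28/36]
  24 → bin 3 (new)  [load 24/36]
  9 → bin 3  [load 33/36]
  28 → bin 4 (new)  [load 28/36]
  26 → bin 5 (new)  [load 26/36]
  19 → bin 6 (new)  [load 19/36]
  26 → bin 7 (new)  [load 26/36]
7 bins opened.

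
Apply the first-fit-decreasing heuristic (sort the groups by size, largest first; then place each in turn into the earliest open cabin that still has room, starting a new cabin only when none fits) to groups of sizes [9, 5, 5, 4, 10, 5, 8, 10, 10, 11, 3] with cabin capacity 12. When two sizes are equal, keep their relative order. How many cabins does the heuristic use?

Sorted descending: 11, 10, 10, 10, 9, 8, 5, 5, 5, 4, 3.
  11 → cabin 1 (new)  [load 11/12]
  10 → cabin 2 (new)  [load 10/12]
  10 → cabin 3 (new)  [load 10/12]
  10 → cabin 4 (new)  [load 10/12]
  9 → cabin 5 (new)  [load 9/12]
  8 → cabin 6 (new)  [load 8/12]
  5 → cabin 7 (new)  [load 5/12]
  5 → cabin 7  [load 10/12]
  5 → cabin 8 (new)  [load 5/12]
  4 → cabin 6  [load 12/12]
  3 → cabin 5  [load 12/12]
8 cabins opened.

8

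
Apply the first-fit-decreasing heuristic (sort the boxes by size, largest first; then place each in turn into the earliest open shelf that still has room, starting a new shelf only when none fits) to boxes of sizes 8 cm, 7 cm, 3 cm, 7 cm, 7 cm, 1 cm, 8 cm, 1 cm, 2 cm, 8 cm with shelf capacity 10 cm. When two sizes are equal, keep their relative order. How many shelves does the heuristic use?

6

Sorted descending: 8, 8, 8, 7, 7, 7, 3, 2, 1, 1.
  8 → shelf 1 (new)  [load 8/10]
  8 → shelf 2 (new)  [load 8/10]
  8 → shelf 3 (new)  [load 8/10]
  7 → shelf 4 (new)  [load 7/10]
  7 → shelf 5 (new)  [load 7/10]
  7 → shelf 6 (new)  [load 7/10]
  3 → shelf 4  [load 10/10]
  2 → shelf 1  [load 10/10]
  1 → shelf 2  [load 9/10]
  1 → shelf 2  [load 10/10]
6 shelves opened.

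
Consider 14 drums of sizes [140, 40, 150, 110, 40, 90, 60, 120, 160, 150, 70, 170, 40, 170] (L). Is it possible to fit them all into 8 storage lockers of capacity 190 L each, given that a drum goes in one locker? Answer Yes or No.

Total = 1510 L; ⌈1510/190⌉ = 8.
The bound of 8 does not rule out 8, but exhaustive search shows no assignment into 8 storage lockers of capacity 190 L exists — the minimum is 9.

No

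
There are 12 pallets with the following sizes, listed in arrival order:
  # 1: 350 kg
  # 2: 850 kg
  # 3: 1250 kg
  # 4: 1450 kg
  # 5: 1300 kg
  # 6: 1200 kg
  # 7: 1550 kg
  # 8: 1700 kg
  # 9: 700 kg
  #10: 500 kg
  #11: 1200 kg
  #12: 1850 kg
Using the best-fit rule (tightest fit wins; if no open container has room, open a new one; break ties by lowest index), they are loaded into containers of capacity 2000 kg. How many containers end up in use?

  350 → container 1 (new)  [load 350/2000]
  850 → container 1  [load 1200/2000]
  1250 → container 2 (new)  [load 1250/2000]
  1450 → container 3 (new)  [load 1450/2000]
  1300 → container 4 (new)  [load 1300/2000]
  1200 → container 5 (new)  [load 1200/2000]
  1550 → container 6 (new)  [load 1550/2000]
  1700 → container 7 (new)  [load 1700/2000]
  700 → container 4  [load 2000/2000]
  500 → container 3  [load 1950/2000]
  1200 → container 8 (new)  [load 1200/2000]
  1850 → container 9 (new)  [load 1850/2000]
9 containers opened.

9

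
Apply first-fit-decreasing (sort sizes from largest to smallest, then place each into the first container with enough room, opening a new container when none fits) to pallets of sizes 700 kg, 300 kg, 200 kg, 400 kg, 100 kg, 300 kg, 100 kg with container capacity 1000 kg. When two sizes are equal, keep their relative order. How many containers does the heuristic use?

Sorted descending: 700, 400, 300, 300, 200, 100, 100.
  700 → container 1 (new)  [load 700/1000]
  400 → container 2 (new)  [load 400/1000]
  300 → container 1  [load 1000/1000]
  300 → container 2  [load 700/1000]
  200 → container 2  [load 900/1000]
  100 → container 2  [load 1000/1000]
  100 → container 3 (new)  [load 100/1000]
3 containers opened.

3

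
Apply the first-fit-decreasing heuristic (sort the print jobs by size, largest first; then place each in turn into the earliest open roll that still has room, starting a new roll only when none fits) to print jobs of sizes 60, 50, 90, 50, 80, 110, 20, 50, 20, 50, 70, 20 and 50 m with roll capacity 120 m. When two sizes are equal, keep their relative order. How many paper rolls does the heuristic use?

7

Sorted descending: 110, 90, 80, 70, 60, 50, 50, 50, 50, 50, 20, 20, 20.
  110 → roll 1 (new)  [load 110/120]
  90 → roll 2 (new)  [load 90/120]
  80 → roll 3 (new)  [load 80/120]
  70 → roll 4 (new)  [load 70/120]
  60 → roll 5 (new)  [load 60/120]
  50 → roll 4  [load 120/120]
  50 → roll 5  [load 110/120]
  50 → roll 6 (new)  [load 50/120]
  50 → roll 6  [load 100/120]
  50 → roll 7 (new)  [load 50/120]
  20 → roll 2  [load 110/120]
  20 → roll 3  [load 100/120]
  20 → roll 3  [load 120/120]
7 paper rolls opened.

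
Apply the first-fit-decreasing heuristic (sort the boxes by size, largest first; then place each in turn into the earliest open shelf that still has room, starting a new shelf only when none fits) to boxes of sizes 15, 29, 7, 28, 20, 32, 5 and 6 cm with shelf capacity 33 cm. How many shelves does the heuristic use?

5

Sorted descending: 32, 29, 28, 20, 15, 7, 6, 5.
  32 → shelf 1 (new)  [load 32/33]
  29 → shelf 2 (new)  [load 29/33]
  28 → shelf 3 (new)  [load 28/33]
  20 → shelf 4 (new)  [load 20/33]
  15 → shelf 5 (new)  [load 15/33]
  7 → shelf 4  [load 27/33]
  6 → shelf 4  [load 33/33]
  5 → shelf 3  [load 33/33]
5 shelves opened.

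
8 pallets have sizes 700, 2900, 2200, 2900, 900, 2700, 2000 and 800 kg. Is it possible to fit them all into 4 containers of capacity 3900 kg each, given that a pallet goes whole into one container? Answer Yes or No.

No

Total = 15100 kg; ⌈15100/3900⌉ = 4.
5 pallets each exceed half the capacity and cannot share a container, forcing at least 5 containers.
At least 5 containers are required, but only 4 are allowed.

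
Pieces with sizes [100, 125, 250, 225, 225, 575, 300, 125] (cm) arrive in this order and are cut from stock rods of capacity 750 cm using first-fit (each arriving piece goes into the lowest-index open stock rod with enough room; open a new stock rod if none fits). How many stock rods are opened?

3

  100 → stock rod 1 (new)  [load 100/750]
  125 → stock rod 1  [load 225/750]
  250 → stock rod 1  [load 475/750]
  225 → stock rod 1  [load 700/750]
  225 → stock rod 2 (new)  [load 225/750]
  575 → stock rod 3 (new)  [load 575/750]
  300 → stock rod 2  [load 525/750]
  125 → stock rod 2  [load 650/750]
3 stock rods opened.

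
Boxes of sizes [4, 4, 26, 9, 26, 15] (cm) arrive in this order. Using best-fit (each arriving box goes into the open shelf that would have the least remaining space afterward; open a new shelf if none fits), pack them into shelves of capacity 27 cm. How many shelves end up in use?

  4 → shelf 1 (new)  [load 4/27]
  4 → shelf 1  [load 8/27]
  26 → shelf 2 (new)  [load 26/27]
  9 → shelf 1  [load 17/27]
  26 → shelf 3 (new)  [load 26/27]
  15 → shelf 4 (new)  [load 15/27]
4 shelves opened.

4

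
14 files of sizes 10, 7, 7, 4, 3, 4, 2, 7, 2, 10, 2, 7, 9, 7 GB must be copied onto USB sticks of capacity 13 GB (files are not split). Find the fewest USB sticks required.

Total = 10 + 10 + 9 + 7 + 7 + 7 + 7 + 7 + 4 + 4 + 3 + 2 + 2 + 2 = 81 GB.
Lower bound: ⌈81/13⌉ = 7 USB sticks.
Also, 8 files each exceed 13/2 GB, and no two of those can share a USB stick, so at least 8 USB sticks are needed.
A packing using 8 USB sticks:
  USB stick 1: 10 + 3 = 13
  USB stick 2: 10 + 2 = 12
  USB stick 3: 9 + 4 = 13
  USB stick 4: 7 + 4 + 2 = 13
  USB stick 5: 7 + 2 = 9
  USB stick 6: 7 = 7
  USB stick 7: 7 = 7
  USB stick 8: 7 = 7
This matches the lower bound, so 8 is optimal.

8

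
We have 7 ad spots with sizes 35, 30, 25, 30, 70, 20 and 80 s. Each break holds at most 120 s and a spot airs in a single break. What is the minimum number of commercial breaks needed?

Total = 80 + 70 + 35 + 30 + 30 + 25 + 20 = 290 s.
Lower bound: ⌈290/120⌉ = 3 commercial breaks.
A packing using 3 commercial breaks:
  break 1: 80 + 35 = 115
  break 2: 70 + 30 + 20 = 120
  break 3: 30 + 25 = 55
This matches the lower bound, so 3 is optimal.

3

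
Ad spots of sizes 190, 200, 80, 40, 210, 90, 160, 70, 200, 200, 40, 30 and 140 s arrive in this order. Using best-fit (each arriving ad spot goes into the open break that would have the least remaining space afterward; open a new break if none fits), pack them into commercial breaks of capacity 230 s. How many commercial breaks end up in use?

8

  190 → break 1 (new)  [load 190/230]
  200 → break 2 (new)  [load 200/230]
  80 → break 3 (new)  [load 80/230]
  40 → break 1  [load 230/230]
  210 → break 4 (new)  [load 210/230]
  90 → break 3  [load 170/230]
  160 → break 5 (new)  [load 160/230]
  70 → break 5  [load 230/230]
  200 → break 6 (new)  [load 200/230]
  200 → break 7 (new)  [load 200/230]
  40 → break 3  [load 210/230]
  30 → break 2  [load 230/230]
  140 → break 8 (new)  [load 140/230]
8 commercial breaks opened.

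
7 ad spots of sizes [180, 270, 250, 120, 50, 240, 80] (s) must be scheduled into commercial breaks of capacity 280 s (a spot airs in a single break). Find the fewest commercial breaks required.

Total = 270 + 250 + 240 + 180 + 120 + 80 + 50 = 1190 s.
Lower bound: ⌈1190/280⌉ = 5 commercial breaks.
A packing using 5 commercial breaks:
  break 1: 270 = 270
  break 2: 250 = 250
  break 3: 240 = 240
  break 4: 180 + 80 = 260
  break 5: 120 + 50 = 170
This matches the lower bound, so 5 is optimal.

5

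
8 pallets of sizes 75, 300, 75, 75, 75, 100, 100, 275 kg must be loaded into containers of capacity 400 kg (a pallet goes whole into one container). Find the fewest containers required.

3

Total = 300 + 275 + 100 + 100 + 75 + 75 + 75 + 75 = 1075 kg.
Lower bound: ⌈1075/400⌉ = 3 containers.
A packing using 3 containers:
  container 1: 300 + 100 = 400
  container 2: 275 + 100 = 375
  container 3: 75 + 75 + 75 + 75 = 300
This matches the lower bound, so 3 is optimal.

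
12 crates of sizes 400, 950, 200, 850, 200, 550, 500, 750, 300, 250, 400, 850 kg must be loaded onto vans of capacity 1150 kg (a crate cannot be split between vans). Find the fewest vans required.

Total = 950 + 850 + 850 + 750 + 550 + 500 + 400 + 400 + 300 + 250 + 200 + 200 = 6200 kg.
Lower bound: ⌈6200/1150⌉ = 6 vans.
A packing using 6 vans:
  van 1: 950 + 200 = 1150
  van 2: 850 + 300 = 1150
  van 3: 850 + 250 = 1100
  van 4: 750 + 400 = 1150
  van 5: 550 + 500 = 1050
  van 6: 400 + 200 = 600
This matches the lower bound, so 6 is optimal.

6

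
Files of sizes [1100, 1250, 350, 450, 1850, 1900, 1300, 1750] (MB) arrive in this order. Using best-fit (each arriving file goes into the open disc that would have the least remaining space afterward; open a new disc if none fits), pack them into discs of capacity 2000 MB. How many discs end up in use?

6

  1100 → disc 1 (new)  [load 1100/2000]
  1250 → disc 2 (new)  [load 1250/2000]
  350 → disc 2  [load 1600/2000]
  450 → disc 1  [load 1550/2000]
  1850 → disc 3 (new)  [load 1850/2000]
  1900 → disc 4 (new)  [load 1900/2000]
  1300 → disc 5 (new)  [load 1300/2000]
  1750 → disc 6 (new)  [load 1750/2000]
6 discs opened.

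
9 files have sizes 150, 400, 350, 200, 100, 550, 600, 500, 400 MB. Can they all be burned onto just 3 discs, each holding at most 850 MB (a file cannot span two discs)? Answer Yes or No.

No

Total = 3250 MB; ⌈3250/850⌉ = 4.
At least 4 discs are required, but only 3 are allowed.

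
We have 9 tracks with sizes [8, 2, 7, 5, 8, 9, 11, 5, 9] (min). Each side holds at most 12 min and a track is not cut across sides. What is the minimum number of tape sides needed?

Total = 11 + 9 + 9 + 8 + 8 + 7 + 5 + 5 + 2 = 64 min.
Lower bound: ⌈64/12⌉ = 6 tape sides.
A packing using 7 tape sides:
  side 1: 11 = 11
  side 2: 9 + 2 = 11
  side 3: 9 = 9
  side 4: 8 = 8
  side 5: 8 = 8
  side 6: 7 + 5 = 12
  side 7: 5 = 5
No arrangement into 6 tape sides stays within capacity, so 7 is optimal.

7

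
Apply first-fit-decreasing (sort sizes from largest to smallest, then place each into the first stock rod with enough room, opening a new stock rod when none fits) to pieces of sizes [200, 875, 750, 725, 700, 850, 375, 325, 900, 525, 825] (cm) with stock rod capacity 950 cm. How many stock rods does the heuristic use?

Sorted descending: 900, 875, 850, 825, 750, 725, 700, 525, 375, 325, 200.
  900 → stock rod 1 (new)  [load 900/950]
  875 → stock rod 2 (new)  [load 875/950]
  850 → stock rod 3 (new)  [load 850/950]
  825 → stock rod 4 (new)  [load 825/950]
  750 → stock rod 5 (new)  [load 750/950]
  725 → stock rod 6 (new)  [load 725/950]
  700 → stock rod 7 (new)  [load 700/950]
  525 → stock rod 8 (new)  [load 525/950]
  375 → stock rod 8  [load 900/950]
  325 → stock rod 9 (new)  [load 325/950]
  200 → stock rod 5  [load 950/950]
9 stock rods opened.

9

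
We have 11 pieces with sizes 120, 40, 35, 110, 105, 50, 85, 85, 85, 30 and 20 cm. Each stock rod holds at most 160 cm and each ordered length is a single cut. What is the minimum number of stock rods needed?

6

Total = 120 + 110 + 105 + 85 + 85 + 85 + 50 + 40 + 35 + 30 + 20 = 765 cm.
Lower bound: ⌈765/160⌉ = 5 stock rods.
Also, 6 pieces each exceed 80 cm, and no two of those can share a stock rod, so at least 6 stock rods are needed.
A packing using 6 stock rods:
  stock rod 1: 120 + 40 = 160
  stock rod 2: 110 + 50 = 160
  stock rod 3: 105 + 35 + 20 = 160
  stock rod 4: 85 + 30 = 115
  stock rod 5: 85 = 85
  stock rod 6: 85 = 85
This matches the lower bound, so 6 is optimal.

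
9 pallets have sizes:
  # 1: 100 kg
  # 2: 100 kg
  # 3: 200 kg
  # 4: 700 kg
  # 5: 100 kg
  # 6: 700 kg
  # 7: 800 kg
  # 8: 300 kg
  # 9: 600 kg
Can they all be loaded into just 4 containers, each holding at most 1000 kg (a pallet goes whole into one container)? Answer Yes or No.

Yes

A valid assignment using 4 containers:
  container 1: 800 + 200 = 1000
  container 2: 700 + 300 = 1000
  container 3: 700 + 100 + 100 + 100 = 1000
  container 4: 600 = 600
Every load is within 1000 kg, so 4 containers suffice.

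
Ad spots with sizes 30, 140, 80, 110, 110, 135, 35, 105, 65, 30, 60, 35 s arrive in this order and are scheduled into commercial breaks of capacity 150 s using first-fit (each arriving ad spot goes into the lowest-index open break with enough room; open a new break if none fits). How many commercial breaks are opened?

7

  30 → break 1 (new)  [load 30/150]
  140 → break 2 (new)  [load 140/150]
  80 → break 1  [load 110/150]
  110 → break 3 (new)  [load 110/150]
  110 → break 4 (new)  [load 110/150]
  135 → break 5 (new)  [load 135/150]
  35 → break 1  [load 145/150]
  105 → break 6 (new)  [load 105/150]
  65 → break 7 (new)  [load 65/150]
  30 → break 3  [load 140/150]
  60 → break 7  [load 125/150]
  35 → break 4  [load 145/150]
7 commercial breaks opened.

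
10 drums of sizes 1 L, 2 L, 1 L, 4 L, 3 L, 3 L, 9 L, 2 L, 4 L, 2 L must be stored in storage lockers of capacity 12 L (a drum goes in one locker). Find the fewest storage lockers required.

Total = 9 + 4 + 4 + 3 + 3 + 2 + 2 + 2 + 1 + 1 = 31 L.
Lower bound: ⌈31/12⌉ = 3 storage lockers.
A packing using 3 storage lockers:
  locker 1: 9 + 3 = 12
  locker 2: 4 + 4 + 3 + 1 = 12
  locker 3: 2 + 2 + 2 + 1 = 7
This matches the lower bound, so 3 is optimal.

3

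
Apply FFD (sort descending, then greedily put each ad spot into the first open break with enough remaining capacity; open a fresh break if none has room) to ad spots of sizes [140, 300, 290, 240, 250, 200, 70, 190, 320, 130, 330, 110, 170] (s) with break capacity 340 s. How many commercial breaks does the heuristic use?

Sorted descending: 330, 320, 300, 290, 250, 240, 200, 190, 170, 140, 130, 110, 70.
  330 → break 1 (new)  [load 330/340]
  320 → break 2 (new)  [load 320/340]
  300 → break 3 (new)  [load 300/340]
  290 → break 4 (new)  [load 290/340]
  250 → break 5 (new)  [load 250/340]
  240 → break 6 (new)  [load 240/340]
  200 → break 7 (new)  [load 200/340]
  190 → break 8 (new)  [load 190/340]
  170 → break 9 (new)  [load 170/340]
  140 → break 7  [load 340/340]
  130 → break 8  [load 320/340]
  110 → break 9  [load 280/340]
  70 → break 5  [load 320/340]
9 commercial breaks opened.

9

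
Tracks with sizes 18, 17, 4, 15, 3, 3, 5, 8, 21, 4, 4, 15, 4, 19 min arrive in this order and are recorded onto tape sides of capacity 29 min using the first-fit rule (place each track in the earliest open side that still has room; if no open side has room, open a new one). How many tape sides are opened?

6

  18 → side 1 (new)  [load 18/29]
  17 → side 2 (new)  [load 17/29]
  4 → side 1  [load 22/29]
  15 → side 3 (new)  [load 15/29]
  3 → side 1  [load 25/29]
  3 → side 1  [load 28/29]
  5 → side 2  [load 22/29]
  8 → side 3  [load 23/29]
  21 → side 4 (new)  [load 21/29]
  4 → side 2  [load 26/29]
  4 → side 3  [load 27/29]
  15 → side 5 (new)  [load 15/29]
  4 → side 4  [load 25/29]
  19 → side 6 (new)  [load 19/29]
6 tape sides opened.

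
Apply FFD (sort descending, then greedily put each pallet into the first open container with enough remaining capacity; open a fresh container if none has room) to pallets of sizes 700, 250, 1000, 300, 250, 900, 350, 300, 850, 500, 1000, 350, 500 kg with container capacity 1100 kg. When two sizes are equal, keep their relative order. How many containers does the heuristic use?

8

Sorted descending: 1000, 1000, 900, 850, 700, 500, 500, 350, 350, 300, 300, 250, 250.
  1000 → container 1 (new)  [load 1000/1100]
  1000 → container 2 (new)  [load 1000/1100]
  900 → container 3 (new)  [load 900/1100]
  850 → container 4 (new)  [load 850/1100]
  700 → container 5 (new)  [load 700/1100]
  500 → container 6 (new)  [load 500/1100]
  500 → container 6  [load 1000/1100]
  350 → container 5  [load 1050/1100]
  350 → container 7 (new)  [load 350/1100]
  300 → container 7  [load 650/1100]
  300 → container 7  [load 950/1100]
  250 → container 4  [load 1100/1100]
  250 → container 8 (new)  [load 250/1100]
8 containers opened.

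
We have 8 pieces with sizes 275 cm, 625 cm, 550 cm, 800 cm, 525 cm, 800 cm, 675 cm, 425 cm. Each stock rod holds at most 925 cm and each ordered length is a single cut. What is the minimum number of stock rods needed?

7

Total = 800 + 800 + 675 + 625 + 550 + 525 + 425 + 275 = 4675 cm.
Lower bound: ⌈4675/925⌉ = 6 stock rods.
A packing using 7 stock rods:
  stock rod 1: 800 = 800
  stock rod 2: 800 = 800
  stock rod 3: 675 = 675
  stock rod 4: 625 + 275 = 900
  stock rod 5: 550 = 550
  stock rod 6: 525 = 525
  stock rod 7: 425 = 425
No arrangement into 6 stock rods stays within capacity, so 7 is optimal.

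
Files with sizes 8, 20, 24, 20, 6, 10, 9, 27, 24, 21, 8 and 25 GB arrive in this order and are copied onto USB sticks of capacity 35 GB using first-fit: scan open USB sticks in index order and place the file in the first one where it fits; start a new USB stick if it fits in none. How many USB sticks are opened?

  8 → USB stick 1 (new)  [load 8/35]
  20 → USB stick 1  [load 28/35]
  24 → USB stick 2 (new)  [load 24/35]
  20 → USB stick 3 (new)  [load 20/35]
  6 → USB stick 1  [load 34/35]
  10 → USB stick 2  [load 34/35]
  9 → USB stick 3  [load 29/35]
  27 → USB stick 4 (new)  [load 27/35]
  24 → USB stick 5 (new)  [load 24/35]
  21 → USB stick 6 (new)  [load 21/35]
  8 → USB stick 4  [load 35/35]
  25 → USB stick 7 (new)  [load 25/35]
7 USB sticks opened.

7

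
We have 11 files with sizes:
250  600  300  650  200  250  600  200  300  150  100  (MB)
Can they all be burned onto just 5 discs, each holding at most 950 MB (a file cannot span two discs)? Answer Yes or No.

A valid assignment using 4 discs:
  disc 1: 650 + 300 = 950
  disc 2: 600 + 300 = 900
  disc 3: 600 + 250 + 100 = 950
  disc 4: 250 + 200 + 200 + 150 = 800
That uses only 4 ≤ 5, so 5 discs are enough.

Yes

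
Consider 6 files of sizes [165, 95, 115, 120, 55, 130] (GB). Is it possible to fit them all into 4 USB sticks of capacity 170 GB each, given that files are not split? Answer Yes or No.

Total = 680 GB; ⌈680/170⌉ = 4.
5 files each exceed half the capacity and cannot share a USB stick, forcing at least 5 USB sticks.
At least 5 USB sticks are required, but only 4 are allowed.

No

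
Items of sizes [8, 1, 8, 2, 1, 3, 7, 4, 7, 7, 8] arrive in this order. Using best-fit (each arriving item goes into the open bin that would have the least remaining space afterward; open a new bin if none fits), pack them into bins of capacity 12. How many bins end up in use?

  8 → bin 1 (new)  [load 8/12]
  1 → bin 1  [load 9/12]
  8 → bin 2 (new)  [load 8/12]
  2 → bin 1  [load 11/12]
  1 → bin 1  [load 12/12]
  3 → bin 2  [load 11/12]
  7 → bin 3 (new)  [load 7/12]
  4 → bin 3  [load 11/12]
  7 → bin 4 (new)  [load 7/12]
  7 → bin 5 (new)  [load 7/12]
  8 → bin 6 (new)  [load 8/12]
6 bins opened.

6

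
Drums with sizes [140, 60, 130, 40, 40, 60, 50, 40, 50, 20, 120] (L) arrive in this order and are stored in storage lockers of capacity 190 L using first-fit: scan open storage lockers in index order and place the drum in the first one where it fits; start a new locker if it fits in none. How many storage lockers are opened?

4

  140 → locker 1 (new)  [load 140/190]
  60 → locker 2 (new)  [load 60/190]
  130 → locker 2  [load 190/190]
  40 → locker 1  [load 180/190]
  40 → locker 3 (new)  [load 40/190]
  60 → locker 3  [load 100/190]
  50 → locker 3  [load 150/190]
  40 → locker 3  [load 190/190]
  50 → locker 4 (new)  [load 50/190]
  20 → locker 4  [load 70/190]
  120 → locker 4  [load 190/190]
4 storage lockers opened.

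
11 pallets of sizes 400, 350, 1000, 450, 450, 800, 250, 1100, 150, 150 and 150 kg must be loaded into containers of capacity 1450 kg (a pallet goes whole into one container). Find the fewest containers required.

Total = 1100 + 1000 + 800 + 450 + 450 + 400 + 350 + 250 + 150 + 150 + 150 = 5250 kg.
Lower bound: ⌈5250/1450⌉ = 4 containers.
A packing using 4 containers:
  container 1: 1100 + 350 = 1450
  container 2: 1000 + 450 = 1450
  container 3: 800 + 450 + 150 = 1400
  container 4: 400 + 250 + 150 + 150 = 950
This matches the lower bound, so 4 is optimal.

4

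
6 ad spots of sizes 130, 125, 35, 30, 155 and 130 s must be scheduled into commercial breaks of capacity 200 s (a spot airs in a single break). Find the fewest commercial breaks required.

Total = 155 + 130 + 130 + 125 + 35 + 30 = 605 s.
Lower bound: ⌈605/200⌉ = 4 commercial breaks.
A packing using 4 commercial breaks:
  break 1: 155 + 35 = 190
  break 2: 130 + 30 = 160
  break 3: 130 = 130
  break 4: 125 = 125
This matches the lower bound, so 4 is optimal.

4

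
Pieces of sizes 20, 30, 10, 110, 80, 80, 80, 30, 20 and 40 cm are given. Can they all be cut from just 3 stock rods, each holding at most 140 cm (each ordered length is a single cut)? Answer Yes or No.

Total = 500 cm; ⌈500/140⌉ = 4.
At least 4 stock rods are required, but only 3 are allowed.

No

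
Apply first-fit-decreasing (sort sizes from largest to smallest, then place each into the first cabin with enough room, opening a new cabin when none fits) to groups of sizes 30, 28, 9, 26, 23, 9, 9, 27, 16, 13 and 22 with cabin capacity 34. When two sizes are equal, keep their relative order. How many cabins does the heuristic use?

Sorted descending: 30, 28, 27, 26, 23, 22, 16, 13, 9, 9, 9.
  30 → cabin 1 (new)  [load 30/34]
  28 → cabin 2 (new)  [load 28/34]
  27 → cabin 3 (new)  [load 27/34]
  26 → cabin 4 (new)  [load 26/34]
  23 → cabin 5 (new)  [load 23/34]
  22 → cabin 6 (new)  [load 22/34]
  16 → cabin 7 (new)  [load 16/34]
  13 → cabin 7  [load 29/34]
  9 → cabin 5  [load 32/34]
  9 → cabin 6  [load 31/34]
  9 → cabin 8 (new)  [load 9/34]
8 cabins opened.

8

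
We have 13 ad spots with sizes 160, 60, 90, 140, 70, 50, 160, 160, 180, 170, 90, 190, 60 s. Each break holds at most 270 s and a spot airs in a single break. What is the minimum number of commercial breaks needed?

7

Total = 190 + 180 + 170 + 160 + 160 + 160 + 140 + 90 + 90 + 70 + 60 + 60 + 50 = 1580 s.
Lower bound: ⌈1580/270⌉ = 6 commercial breaks.
Also, 7 ad spots each exceed 135 s, and no two of those can share a break, so at least 7 commercial breaks are needed.
A packing using 7 commercial breaks:
  break 1: 190 + 70 = 260
  break 2: 180 + 90 = 270
  break 3: 170 + 90 = 260
  break 4: 160 + 60 + 50 = 270
  break 5: 160 + 60 = 220
  break 6: 160 = 160
  break 7: 140 = 140
This matches the lower bound, so 7 is optimal.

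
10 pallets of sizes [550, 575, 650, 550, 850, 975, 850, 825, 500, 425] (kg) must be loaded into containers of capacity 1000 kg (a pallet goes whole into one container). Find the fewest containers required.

9

Total = 975 + 850 + 850 + 825 + 650 + 575 + 550 + 550 + 500 + 425 = 6750 kg.
Lower bound: ⌈6750/1000⌉ = 7 containers.
Also, 8 pallets each exceed 500 kg, and no two of those can share a container, so at least 8 containers are needed.
A packing using 9 containers:
  container 1: 975 = 975
  container 2: 850 = 850
  container 3: 850 = 850
  container 4: 825 = 825
  container 5: 650 = 650
  container 6: 575 + 425 = 1000
  container 7: 550 = 550
  container 8: 550 = 550
  container 9: 500 = 500
No arrangement into 8 containers stays within capacity, so 9 is optimal.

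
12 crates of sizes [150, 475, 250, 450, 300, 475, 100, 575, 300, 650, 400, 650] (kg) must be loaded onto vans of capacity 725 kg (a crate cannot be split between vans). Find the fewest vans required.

8

Total = 650 + 650 + 575 + 475 + 475 + 450 + 400 + 300 + 300 + 250 + 150 + 100 = 4775 kg.
Lower bound: ⌈4775/725⌉ = 7 vans.
A packing using 8 vans:
  van 1: 650 = 650
  van 2: 650 = 650
  van 3: 575 + 150 = 725
  van 4: 475 + 250 = 725
  van 5: 475 + 100 = 575
  van 6: 450 = 450
  van 7: 400 + 300 = 700
  van 8: 300 = 300
No arrangement into 7 vans stays within capacity, so 8 is optimal.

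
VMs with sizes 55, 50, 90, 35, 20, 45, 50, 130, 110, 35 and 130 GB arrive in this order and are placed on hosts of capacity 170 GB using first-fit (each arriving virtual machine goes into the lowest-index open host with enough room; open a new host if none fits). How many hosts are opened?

  55 → host 1 (new)  [load 55/170]
  50 → host 1  [load 105/170]
  90 → host 2 (new)  [load 90/170]
  35 → host 1  [load 140/170]
  20 → host 1  [load 160/170]
  45 → host 2  [load 135/170]
  50 → host 3 (new)  [load 50/170]
  130 → host 4 (new)  [load 130/170]
  110 → host 3  [load 160/170]
  35 → host 2  [load 170/170]
  130 → host 5 (new)  [load 130/170]
5 hosts opened.

5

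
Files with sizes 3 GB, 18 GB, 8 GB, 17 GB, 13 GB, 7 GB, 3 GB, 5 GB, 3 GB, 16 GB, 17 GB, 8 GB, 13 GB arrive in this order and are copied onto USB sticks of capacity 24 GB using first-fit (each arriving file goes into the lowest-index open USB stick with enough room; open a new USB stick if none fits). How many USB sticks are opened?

  3 → USB stick 1 (new)  [load 3/24]
  18 → USB stick 1  [load 21/24]
  8 → USB stick 2 (new)  [load 8/24]
  17 → USB stick 3 (new)  [load 17/24]
  13 → USB stick 2  [load 21/24]
  7 → USB stick 3  [load 24/24]
  3 → USB stick 1  [load 24/24]
  5 → USB stick 4 (new)  [load 5/24]
  3 → USB stick 2  [load 24/24]
  16 → USB stick 4  [load 21/24]
  17 → USB stick 5 (new)  [load 17/24]
  8 → USB stick 6 (new)  [load 8/24]
  13 → USB stick 6  [load 21/24]
6 USB sticks opened.

6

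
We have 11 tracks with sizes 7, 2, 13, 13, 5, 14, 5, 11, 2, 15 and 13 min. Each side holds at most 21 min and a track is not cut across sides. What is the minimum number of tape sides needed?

Total = 15 + 14 + 13 + 13 + 13 + 11 + 7 + 5 + 5 + 2 + 2 = 100 min.
Lower bound: ⌈100/21⌉ = 5 tape sides.
Also, 6 tracks each exceed 21/2 min, and no two of those can share a side, so at least 6 tape sides are needed.
A packing using 6 tape sides:
  side 1: 15 + 5 = 20
  side 2: 14 + 7 = 21
  side 3: 13 + 5 + 2 = 20
  side 4: 13 + 2 = 15
  side 5: 13 = 13
  side 6: 11 = 11
This matches the lower bound, so 6 is optimal.

6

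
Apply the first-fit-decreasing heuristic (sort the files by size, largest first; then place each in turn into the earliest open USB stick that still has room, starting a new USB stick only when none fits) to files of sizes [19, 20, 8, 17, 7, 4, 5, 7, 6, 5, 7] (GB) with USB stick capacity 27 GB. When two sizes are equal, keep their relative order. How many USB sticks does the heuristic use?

Sorted descending: 20, 19, 17, 8, 7, 7, 7, 6, 5, 5, 4.
  20 → USB stick 1 (new)  [load 20/27]
  19 → USB stick 2 (new)  [load 19/27]
  17 → USB stick 3 (new)  [load 17/27]
  8 → USB stick 2  [load 27/27]
  7 → USB stick 1  [load 27/27]
  7 → USB stick 3  [load 24/27]
  7 → USB stick 4 (new)  [load 7/27]
  6 → USB stick 4  [load 13/27]
  5 → USB stick 4  [load 18/27]
  5 → USB stick 4  [load 23/27]
  4 → USB stick 4  [load 27/27]
4 USB sticks opened.

4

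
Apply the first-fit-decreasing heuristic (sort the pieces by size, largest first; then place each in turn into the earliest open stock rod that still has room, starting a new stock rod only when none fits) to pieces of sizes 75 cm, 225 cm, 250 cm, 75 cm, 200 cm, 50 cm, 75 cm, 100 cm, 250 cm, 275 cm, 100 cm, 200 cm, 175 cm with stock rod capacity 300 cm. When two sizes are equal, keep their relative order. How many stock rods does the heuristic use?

8

Sorted descending: 275, 250, 250, 225, 200, 200, 175, 100, 100, 75, 75, 75, 50.
  275 → stock rod 1 (new)  [load 275/300]
  250 → stock rod 2 (new)  [load 250/300]
  250 → stock rod 3 (new)  [load 250/300]
  225 → stock rod 4 (new)  [load 225/300]
  200 → stock rod 5 (new)  [load 200/300]
  200 → stock rod 6 (new)  [load 200/300]
  175 → stock rod 7 (new)  [load 175/300]
  100 → stock rod 5  [load 300/300]
  100 → stock rod 6  [load 300/300]
  75 → stock rod 4  [load 300/300]
  75 → stock rod 7  [load 250/300]
  75 → stock rod 8 (new)  [load 75/300]
  50 → stock rod 2  [load 300/300]
8 stock rods opened.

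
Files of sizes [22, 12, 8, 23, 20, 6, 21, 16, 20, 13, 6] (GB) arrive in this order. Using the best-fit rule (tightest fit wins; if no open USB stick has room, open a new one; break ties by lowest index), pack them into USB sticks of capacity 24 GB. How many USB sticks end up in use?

  22 → USB stick 1 (new)  [load 22/24]
  12 → USB stick 2 (new)  [load 12/24]
  8 → USB stick 2  [load 20/24]
  23 → USB stick 3 (new)  [load 23/24]
  20 → USB stick 4 (new)  [load 20/24]
  6 → USB stick 5 (new)  [load 6/24]
  21 → USB stick 6 (new)  [load 21/24]
  16 → USB stick 5  [load 22/24]
  20 → USB stick 7 (new)  [load 20/24]
  13 → USB stick 8 (new)  [load 13/24]
  6 → USB stick 8  [load 19/24]
8 USB sticks opened.

8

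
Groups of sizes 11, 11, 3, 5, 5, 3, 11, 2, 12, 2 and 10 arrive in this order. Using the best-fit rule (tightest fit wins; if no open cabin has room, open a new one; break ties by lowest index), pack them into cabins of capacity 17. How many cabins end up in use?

  11 → cabin 1 (new)  [load 11/17]
  11 → cabin 2 (new)  [load 11/17]
  3 → cabin 1  [load 14/17]
  5 → cabin 2  [load 16/17]
  5 → cabin 3 (new)  [load 5/17]
  3 → cabin 1  [load 17/17]
  11 → cabin 3  [load 16/17]
  2 → cabin 4 (new)  [load 2/17]
  12 → cabin 4  [load 14/17]
  2 → cabin 4  [load 16/17]
  10 → cabin 5 (new)  [load 10/17]
5 cabins opened.

5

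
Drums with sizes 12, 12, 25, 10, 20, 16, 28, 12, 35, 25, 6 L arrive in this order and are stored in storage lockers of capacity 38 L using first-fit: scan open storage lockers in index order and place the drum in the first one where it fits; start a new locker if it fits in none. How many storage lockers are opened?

6

  12 → locker 1 (new)  [load 12/38]
  12 → locker 1  [load 24/38]
  25 → locker 2 (new)  [load 25/38]
  10 → locker 1  [load 34/38]
  20 → locker 3 (new)  [load 20/38]
  16 → locker 3  [load 36/38]
  28 → locker 4 (new)  [load 28/38]
  12 → locker 2  [load 37/38]
  35 → locker 5 (new)  [load 35/38]
  25 → locker 6 (new)  [load 25/38]
  6 → locker 4  [load 34/38]
6 storage lockers opened.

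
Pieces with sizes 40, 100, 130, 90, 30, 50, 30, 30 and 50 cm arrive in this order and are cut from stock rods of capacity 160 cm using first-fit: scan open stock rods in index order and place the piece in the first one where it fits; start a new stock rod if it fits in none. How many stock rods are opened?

4

  40 → stock rod 1 (new)  [load 40/160]
  100 → stock rod 1  [load 140/160]
  130 → stock rod 2 (new)  [load 130/160]
  90 → stock rod 3 (new)  [load 90/160]
  30 → stock rod 2  [load 160/160]
  50 → stock rod 3  [load 140/160]
  30 → stock rod 4 (new)  [load 30/160]
  30 → stock rod 4  [load 60/160]
  50 → stock rod 4  [load 110/160]
4 stock rods opened.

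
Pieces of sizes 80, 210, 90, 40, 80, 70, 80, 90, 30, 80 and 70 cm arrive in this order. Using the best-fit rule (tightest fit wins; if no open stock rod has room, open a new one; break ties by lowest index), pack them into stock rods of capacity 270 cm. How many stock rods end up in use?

4

  80 → stock rod 1 (new)  [load 80/270]
  210 → stock rod 2 (new)  [load 210/270]
  90 → stock rod 1  [load 170/270]
  40 → stock rod 2  [load 250/270]
  80 → stock rod 1  [load 250/270]
  70 → stock rod 3 (new)  [load 70/270]
  80 → stock rod 3  [load 150/270]
  90 → stock rod 3  [load 240/270]
  30 → stock rod 3  [load 270/270]
  80 → stock rod 4 (new)  [load 80/270]
  70 → stock rod 4  [load 150/270]
4 stock rods opened.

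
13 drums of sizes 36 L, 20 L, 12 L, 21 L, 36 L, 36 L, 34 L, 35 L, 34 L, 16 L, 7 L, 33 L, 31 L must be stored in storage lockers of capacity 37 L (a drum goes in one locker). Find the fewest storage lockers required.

Total = 36 + 36 + 36 + 35 + 34 + 34 + 33 + 31 + 21 + 20 + 16 + 12 + 7 = 351 L.
Lower bound: ⌈351/37⌉ = 10 storage lockers.
A packing using 11 storage lockers:
  locker 1: 36 = 36
  locker 2: 36 = 36
  locker 3: 36 = 36
  locker 4: 35 = 35
  locker 5: 34 = 34
  locker 6: 34 = 34
  locker 7: 33 = 33
  locker 8: 31 = 31
  locker 9: 21 + 16 = 37
  locker 10: 20 + 12 = 32
  locker 11: 7 = 7
No arrangement into 10 storage lockers stays within capacity, so 11 is optimal.

11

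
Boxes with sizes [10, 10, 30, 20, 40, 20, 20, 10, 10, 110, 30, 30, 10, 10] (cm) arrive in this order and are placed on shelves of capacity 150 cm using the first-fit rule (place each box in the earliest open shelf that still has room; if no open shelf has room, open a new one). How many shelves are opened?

  10 → shelf 1 (new)  [load 10/150]
  10 → shelf 1  [load 20/150]
  30 → shelf 1  [load 50/150]
  20 → shelf 1  [load 70/150]
  40 → shelf 1  [load 110/150]
  20 → shelf 1  [load 130/150]
  20 → shelf 1  [load 150/150]
  10 → shelf 2 (new)  [load 10/150]
  10 → shelf 2  [load 20/150]
  110 → shelf 2  [load 130/150]
  30 → shelf 3 (new)  [load 30/150]
  30 → shelf 3  [load 60/150]
  10 → shelf 2  [load 140/150]
  10 → shelf 2  [load 150/150]
3 shelves opened.

3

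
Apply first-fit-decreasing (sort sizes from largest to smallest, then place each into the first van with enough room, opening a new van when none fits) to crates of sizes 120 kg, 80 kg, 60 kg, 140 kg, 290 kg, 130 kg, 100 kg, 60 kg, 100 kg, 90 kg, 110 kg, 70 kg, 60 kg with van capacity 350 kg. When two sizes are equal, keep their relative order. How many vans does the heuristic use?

Sorted descending: 290, 140, 130, 120, 110, 100, 100, 90, 80, 70, 60, 60, 60.
  290 → van 1 (new)  [load 290/350]
  140 → van 2 (new)  [load 140/350]
  130 → van 2  [load 270/350]
  120 → van 3 (new)  [load 120/350]
  110 → van 3  [load 230/350]
  100 → van 3  [load 330/350]
  100 → van 4 (new)  [load 100/350]
  90 → van 4  [load 190/350]
  80 → van 2  [load 350/350]
  70 → van 4  [load 260/350]
  60 → van 1  [load 350/350]
  60 → van 4  [load 320/350]
  60 → van 5 (new)  [load 60/350]
5 vans opened.

5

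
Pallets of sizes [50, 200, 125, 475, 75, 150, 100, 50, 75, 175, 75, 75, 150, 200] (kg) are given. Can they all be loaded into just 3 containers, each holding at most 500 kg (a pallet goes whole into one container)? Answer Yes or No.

No

Total = 1975 kg; ⌈1975/500⌉ = 4.
At least 4 containers are required, but only 3 are allowed.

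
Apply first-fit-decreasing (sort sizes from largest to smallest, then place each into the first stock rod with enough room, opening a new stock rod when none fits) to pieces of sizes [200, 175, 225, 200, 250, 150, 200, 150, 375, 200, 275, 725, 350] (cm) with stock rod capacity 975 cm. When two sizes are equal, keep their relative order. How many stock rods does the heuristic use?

4

Sorted descending: 725, 375, 350, 275, 250, 225, 200, 200, 200, 200, 175, 150, 150.
  725 → stock rod 1 (new)  [load 725/975]
  375 → stock rod 2 (new)  [load 375/975]
  350 → stock rod 2  [load 725/975]
  275 → stock rod 3 (new)  [load 275/975]
  250 → stock rod 1  [load 975/975]
  225 → stock rod 2  [load 950/975]
  200 → stock rod 3  [load 475/975]
  200 → stock rod 3  [load 675/975]
  200 → stock rod 3  [load 875/975]
  200 → stock rod 4 (new)  [load 200/975]
  175 → stock rod 4  [load 375/975]
  150 → stock rod 4  [load 525/975]
  150 → stock rod 4  [load 675/975]
4 stock rods opened.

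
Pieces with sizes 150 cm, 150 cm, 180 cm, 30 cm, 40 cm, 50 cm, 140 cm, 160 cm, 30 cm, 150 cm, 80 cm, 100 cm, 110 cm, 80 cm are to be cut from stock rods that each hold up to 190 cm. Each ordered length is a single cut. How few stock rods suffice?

Total = 180 + 160 + 150 + 150 + 150 + 140 + 110 + 100 + 80 + 80 + 50 + 40 + 30 + 30 = 1450 cm.
Lower bound: ⌈1450/190⌉ = 8 stock rods.
A packing using 8 stock rods:
  stock rod 1: 180 = 180
  stock rod 2: 160 + 30 = 190
  stock rod 3: 150 + 40 = 190
  stock rod 4: 150 + 30 = 180
  stock rod 5: 150 = 150
  stock rod 6: 140 + 50 = 190
  stock rod 7: 110 + 80 = 190
  stock rod 8: 100 + 80 = 180
This matches the lower bound, so 8 is optimal.

8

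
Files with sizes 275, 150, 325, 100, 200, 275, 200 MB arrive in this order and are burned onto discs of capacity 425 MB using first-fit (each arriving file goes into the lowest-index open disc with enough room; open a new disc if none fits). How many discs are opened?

  275 → disc 1 (new)  [load 275/425]
  150 → disc 1  [load 425/425]
  325 → disc 2 (new)  [load 325/425]
  100 → disc 2  [load 425/425]
  200 → disc 3 (new)  [load 200/425]
  275 → disc 4 (new)  [load 275/425]
  200 → disc 3  [load 400/425]
4 discs opened.

4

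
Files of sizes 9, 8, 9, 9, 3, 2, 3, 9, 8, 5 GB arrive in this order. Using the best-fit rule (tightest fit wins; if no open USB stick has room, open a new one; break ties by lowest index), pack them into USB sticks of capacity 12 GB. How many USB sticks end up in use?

7

  9 → USB stick 1 (new)  [load 9/12]
  8 → USB stick 2 (new)  [load 8/12]
  9 → USB stick 3 (new)  [load 9/12]
  9 → USB stick 4 (new)  [load 9/12]
  3 → USB stick 1  [load 12/12]
  2 → USB stick 3  [load 11/12]
  3 → USB stick 4  [load 12/12]
  9 → USB stick 5 (new)  [load 9/12]
  8 → USB stick 6 (new)  [load 8/12]
  5 → USB stick 7 (new)  [load 5/12]
7 USB sticks opened.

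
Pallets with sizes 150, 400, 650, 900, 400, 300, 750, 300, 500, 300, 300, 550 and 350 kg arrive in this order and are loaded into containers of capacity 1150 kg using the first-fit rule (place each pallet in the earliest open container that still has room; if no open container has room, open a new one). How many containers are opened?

6

  150 → container 1 (new)  [load 150/1150]
  400 → container 1  [load 550/1150]
  650 → container 2 (new)  [load 650/1150]
  900 → container 3 (new)  [load 900/1150]
  400 → container 1  [load 950/1150]
  300 → container 2  [load 950/1150]
  750 → container 4 (new)  [load 750/1150]
  300 → container 4  [load 1050/1150]
  500 → container 5 (new)  [load 500/1150]
  300 → container 5  [load 800/1150]
  300 → container 5  [load 1100/1150]
  550 → container 6 (new)  [load 550/1150]
  350 → container 6  [load 900/1150]
6 containers opened.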